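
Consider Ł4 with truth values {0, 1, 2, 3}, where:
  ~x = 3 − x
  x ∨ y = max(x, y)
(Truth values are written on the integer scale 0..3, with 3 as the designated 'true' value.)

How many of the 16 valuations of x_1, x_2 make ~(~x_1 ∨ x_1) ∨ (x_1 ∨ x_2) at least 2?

x_1 = 0, x_2 = 0 ↦ 0  <
x_1 = 0, x_2 = 1 ↦ 1  <
x_1 = 0, x_2 = 2 ↦ 2  ≥
x_1 = 0, x_2 = 3 ↦ 3  ≥
x_1 = 1, x_2 = 0 ↦ 1  <
x_1 = 1, x_2 = 1 ↦ 1  <
x_1 = 1, x_2 = 2 ↦ 2  ≥
x_1 = 1, x_2 = 3 ↦ 3  ≥
x_1 = 2, x_2 = 0 ↦ 2  ≥
x_1 = 2, x_2 = 1 ↦ 2  ≥
x_1 = 2, x_2 = 2 ↦ 2  ≥
x_1 = 2, x_2 = 3 ↦ 3  ≥
x_1 = 3, x_2 = 0 ↦ 3  ≥
x_1 = 3, x_2 = 1 ↦ 3  ≥
x_1 = 3, x_2 = 2 ↦ 3  ≥
x_1 = 3, x_2 = 3 ↦ 3  ≥
So 12 of the 16 assignments meet the threshold.

12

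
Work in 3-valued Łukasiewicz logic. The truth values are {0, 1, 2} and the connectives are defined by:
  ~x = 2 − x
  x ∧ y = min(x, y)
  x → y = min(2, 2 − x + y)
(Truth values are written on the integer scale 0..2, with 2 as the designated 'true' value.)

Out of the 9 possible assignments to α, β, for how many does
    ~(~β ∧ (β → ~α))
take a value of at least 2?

α = 0, β = 0 ↦ 0  <
α = 0, β = 1 ↦ 1  <
α = 0, β = 2 ↦ 2  ≥
α = 1, β = 0 ↦ 0  <
α = 1, β = 1 ↦ 1  <
α = 1, β = 2 ↦ 2  ≥
α = 2, β = 0 ↦ 0  <
α = 2, β = 1 ↦ 1  <
α = 2, β = 2 ↦ 2  ≥
So 3 of the 9 assignments meet the threshold.

3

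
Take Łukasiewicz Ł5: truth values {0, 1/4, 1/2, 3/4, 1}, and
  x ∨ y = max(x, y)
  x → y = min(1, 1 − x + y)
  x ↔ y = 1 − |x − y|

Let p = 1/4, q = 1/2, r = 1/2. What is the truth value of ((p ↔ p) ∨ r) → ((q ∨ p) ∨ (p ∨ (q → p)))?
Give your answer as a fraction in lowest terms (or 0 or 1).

3/4

p ↔ p = 1/4 ↔ 1/4 = 1
(p ↔ p) ∨ r = 1 ∨ 1/2 = 1
q ∨ p = 1/2 ∨ 1/4 = 1/2
q → p = 1/2 → 1/4 = 3/4
p ∨ (q → p) = 1/4 ∨ 3/4 = 3/4
(q ∨ p) ∨ (p ∨ (q → p)) = 1/2 ∨ 3/4 = 3/4
((p ↔ p) ∨ r) → ((q ∨ p) ∨ (p ∨ (q → p))) = 1 → 3/4 = 3/4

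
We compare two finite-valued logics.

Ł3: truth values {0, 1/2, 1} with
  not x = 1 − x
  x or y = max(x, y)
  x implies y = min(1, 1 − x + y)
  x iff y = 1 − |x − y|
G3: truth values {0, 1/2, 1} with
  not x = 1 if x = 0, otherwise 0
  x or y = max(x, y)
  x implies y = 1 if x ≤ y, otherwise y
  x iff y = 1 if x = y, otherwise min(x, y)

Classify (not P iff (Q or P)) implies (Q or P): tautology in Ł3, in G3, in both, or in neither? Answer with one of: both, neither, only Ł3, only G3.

only G3

In Ł3: at P = 1/2, Q = 0 the value is 1/2 — not a tautology.
In G3: every assignment gives 1 — tautology.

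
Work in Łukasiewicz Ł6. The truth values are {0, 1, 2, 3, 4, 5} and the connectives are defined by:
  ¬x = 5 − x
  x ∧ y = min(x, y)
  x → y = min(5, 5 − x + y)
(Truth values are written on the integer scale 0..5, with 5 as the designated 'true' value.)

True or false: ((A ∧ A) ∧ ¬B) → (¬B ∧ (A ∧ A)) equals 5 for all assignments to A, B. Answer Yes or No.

Yes

At A = 5, B = 1, for instance:
A ∧ A = 5 ∧ 5 = 5
¬B = ¬1 = 4
(A ∧ A) ∧ ¬B = 5 ∧ 4 = 4
¬B ∧ (A ∧ A) = 4 ∧ 5 = 4
((A ∧ A) ∧ ¬B) → (¬B ∧ (A ∧ A)) = 4 → 4 = 5
and checking the remaining 35 assignments likewise gives ≥ 5 in every case.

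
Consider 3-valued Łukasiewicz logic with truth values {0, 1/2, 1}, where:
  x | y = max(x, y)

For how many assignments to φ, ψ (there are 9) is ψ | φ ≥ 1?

5

φ = 0, ψ = 0 ↦ 0  <
φ = 0, ψ = 1/2 ↦ 1/2  <
φ = 0, ψ = 1 ↦ 1  ≥
φ = 1/2, ψ = 0 ↦ 1/2  <
φ = 1/2, ψ = 1/2 ↦ 1/2  <
φ = 1/2, ψ = 1 ↦ 1  ≥
φ = 1, ψ = 0 ↦ 1  ≥
φ = 1, ψ = 1/2 ↦ 1  ≥
φ = 1, ψ = 1 ↦ 1  ≥
So 5 of the 9 assignments meet the threshold.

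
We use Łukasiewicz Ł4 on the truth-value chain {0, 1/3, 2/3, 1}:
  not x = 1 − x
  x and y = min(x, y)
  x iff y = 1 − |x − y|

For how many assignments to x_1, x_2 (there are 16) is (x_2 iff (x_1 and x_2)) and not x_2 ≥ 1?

x_1 = 0, x_2 = 0 ↦ 1  ≥
x_1 = 0, x_2 = 1/3 ↦ 2/3  <
x_1 = 0, x_2 = 2/3 ↦ 1/3  <
x_1 = 0, x_2 = 1 ↦ 0  <
x_1 = 1/3, x_2 = 0 ↦ 1  ≥
x_1 = 1/3, x_2 = 1/3 ↦ 2/3  <
x_1 = 1/3, x_2 = 2/3 ↦ 1/3  <
x_1 = 1/3, x_2 = 1 ↦ 0  <
x_1 = 2/3, x_2 = 0 ↦ 1  ≥
x_1 = 2/3, x_2 = 1/3 ↦ 2/3  <
x_1 = 2/3, x_2 = 2/3 ↦ 1/3  <
x_1 = 2/3, x_2 = 1 ↦ 0  <
x_1 = 1, x_2 = 0 ↦ 1  ≥
x_1 = 1, x_2 = 1/3 ↦ 2/3  <
x_1 = 1, x_2 = 2/3 ↦ 1/3  <
x_1 = 1, x_2 = 1 ↦ 0  <
So 4 of the 16 assignments meet the threshold.

4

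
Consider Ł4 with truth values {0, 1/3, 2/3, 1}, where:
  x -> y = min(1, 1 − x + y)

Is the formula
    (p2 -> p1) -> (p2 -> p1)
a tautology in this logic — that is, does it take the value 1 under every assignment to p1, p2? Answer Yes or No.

p1 = 0, p2 = 0 ↦ 1
p1 = 0, p2 = 1/3 ↦ 1
p1 = 0, p2 = 2/3 ↦ 1
p1 = 0, p2 = 1 ↦ 1
p1 = 1/3, p2 = 0 ↦ 1
p1 = 1/3, p2 = 1/3 ↦ 1
p1 = 1/3, p2 = 2/3 ↦ 1
p1 = 1/3, p2 = 1 ↦ 1
p1 = 2/3, p2 = 0 ↦ 1
p1 = 2/3, p2 = 1/3 ↦ 1
p1 = 2/3, p2 = 2/3 ↦ 1
p1 = 2/3, p2 = 1 ↦ 1
p1 = 1, p2 = 0 ↦ 1
p1 = 1, p2 = 1/3 ↦ 1
p1 = 1, p2 = 2/3 ↦ 1
p1 = 1, p2 = 1 ↦ 1
Every assignment gives a value ≥ 1.

Yes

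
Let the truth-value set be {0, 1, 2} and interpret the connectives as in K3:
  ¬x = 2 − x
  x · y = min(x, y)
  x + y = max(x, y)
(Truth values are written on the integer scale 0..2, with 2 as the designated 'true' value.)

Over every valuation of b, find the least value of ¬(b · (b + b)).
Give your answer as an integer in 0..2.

0

Take b = 2:
b + b = 2 + 2 = 2
b · (b + b) = 2 · 2 = 2
¬(b · (b + b)) = ¬2 = 0
No assignment yields a value below 0, so this is the minimum.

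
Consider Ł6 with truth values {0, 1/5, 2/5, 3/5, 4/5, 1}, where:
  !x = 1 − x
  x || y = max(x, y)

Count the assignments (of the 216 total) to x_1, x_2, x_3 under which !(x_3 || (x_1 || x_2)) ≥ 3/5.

27

value 1: 1 assignment (counts)
value 4/5: 7 assignments (counts)
value 3/5: 19 assignments (counts)
value 2/5: 37 assignments
value 1/5: 61 assignments
value 0: 91 assignments
So 27 of the 216 assignments meet the threshold.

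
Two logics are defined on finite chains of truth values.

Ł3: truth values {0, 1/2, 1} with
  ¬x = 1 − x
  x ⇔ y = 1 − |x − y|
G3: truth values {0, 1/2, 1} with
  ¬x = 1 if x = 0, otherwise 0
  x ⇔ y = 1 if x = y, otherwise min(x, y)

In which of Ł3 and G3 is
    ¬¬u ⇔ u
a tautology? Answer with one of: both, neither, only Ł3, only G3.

In Ł3: every assignment gives 1 — tautology.
In G3: at u = 1/2 the value is 1/2 — not a tautology.

only Ł3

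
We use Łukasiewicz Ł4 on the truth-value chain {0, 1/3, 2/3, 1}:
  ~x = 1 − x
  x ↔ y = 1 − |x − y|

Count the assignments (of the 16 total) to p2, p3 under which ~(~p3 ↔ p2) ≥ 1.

2

p2 = 0, p3 = 0 ↦ 1  ≥
p2 = 0, p3 = 1/3 ↦ 2/3  <
p2 = 0, p3 = 2/3 ↦ 1/3  <
p2 = 0, p3 = 1 ↦ 0  <
p2 = 1/3, p3 = 0 ↦ 2/3  <
p2 = 1/3, p3 = 1/3 ↦ 1/3  <
p2 = 1/3, p3 = 2/3 ↦ 0  <
p2 = 1/3, p3 = 1 ↦ 1/3  <
p2 = 2/3, p3 = 0 ↦ 1/3  <
p2 = 2/3, p3 = 1/3 ↦ 0  <
p2 = 2/3, p3 = 2/3 ↦ 1/3  <
p2 = 2/3, p3 = 1 ↦ 2/3  <
p2 = 1, p3 = 0 ↦ 0  <
p2 = 1, p3 = 1/3 ↦ 1/3  <
p2 = 1, p3 = 2/3 ↦ 2/3  <
p2 = 1, p3 = 1 ↦ 1  ≥
So 2 of the 16 assignments meet the threshold.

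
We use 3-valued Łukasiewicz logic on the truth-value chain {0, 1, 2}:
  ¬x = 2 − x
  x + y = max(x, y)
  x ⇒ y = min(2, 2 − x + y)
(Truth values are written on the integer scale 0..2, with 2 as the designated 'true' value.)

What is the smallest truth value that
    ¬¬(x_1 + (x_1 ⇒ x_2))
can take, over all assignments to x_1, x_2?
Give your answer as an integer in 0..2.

Take x_1 = 1, x_2 = 0:
x_1 ⇒ x_2 = 1 ⇒ 0 = 1
x_1 + (x_1 ⇒ x_2) = 1 + 1 = 1
¬(x_1 + (x_1 ⇒ x_2)) = ¬1 = 1
¬¬(x_1 + (x_1 ⇒ x_2)) = ¬1 = 1
No assignment yields a value below 1, so this is the minimum.

1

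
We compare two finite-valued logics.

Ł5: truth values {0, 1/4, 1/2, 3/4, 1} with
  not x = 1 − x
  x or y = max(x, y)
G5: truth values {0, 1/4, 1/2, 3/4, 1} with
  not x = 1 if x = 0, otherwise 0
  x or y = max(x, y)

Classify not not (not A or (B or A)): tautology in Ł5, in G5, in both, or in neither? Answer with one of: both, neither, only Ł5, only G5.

only G5

In Ł5: at A = 1/4, B = 0 the value is 3/4 — not a tautology.
In G5: every assignment gives 1 — tautology.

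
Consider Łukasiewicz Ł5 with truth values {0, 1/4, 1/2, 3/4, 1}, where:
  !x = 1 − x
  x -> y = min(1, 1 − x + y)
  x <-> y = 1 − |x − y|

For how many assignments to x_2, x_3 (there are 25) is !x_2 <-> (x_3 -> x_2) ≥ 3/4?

8

value 1: 3 assignments (counts)
value 3/4: 5 assignments (counts)
value 1/2: 6 assignments
value 1/4: 5 assignments
value 0: 6 assignments
So 8 of the 25 assignments meet the threshold.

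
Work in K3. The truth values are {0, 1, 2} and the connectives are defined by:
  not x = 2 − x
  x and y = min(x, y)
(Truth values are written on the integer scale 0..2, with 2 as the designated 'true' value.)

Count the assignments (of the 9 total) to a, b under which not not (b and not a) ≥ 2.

1

a = 0, b = 0 ↦ 0  <
a = 0, b = 1 ↦ 1  <
a = 0, b = 2 ↦ 2  ≥
a = 1, b = 0 ↦ 0  <
a = 1, b = 1 ↦ 1  <
a = 1, b = 2 ↦ 1  <
a = 2, b = 0 ↦ 0  <
a = 2, b = 1 ↦ 0  <
a = 2, b = 2 ↦ 0  <
So 1 of the 9 assignments meets the threshold.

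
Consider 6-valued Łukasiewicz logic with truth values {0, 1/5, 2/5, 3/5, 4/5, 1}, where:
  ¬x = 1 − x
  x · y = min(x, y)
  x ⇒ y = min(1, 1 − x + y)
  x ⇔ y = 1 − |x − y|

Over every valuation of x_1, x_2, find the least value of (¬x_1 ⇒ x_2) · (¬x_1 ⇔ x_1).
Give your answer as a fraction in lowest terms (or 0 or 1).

0

Take x_1 = 0, x_2 = 0:
¬x_1 = ¬0 = 1
¬x_1 ⇒ x_2 = 1 ⇒ 0 = 0
¬x_1 = ¬0 = 1
¬x_1 ⇔ x_1 = 1 ⇔ 0 = 0
(¬x_1 ⇒ x_2) · (¬x_1 ⇔ x_1) = 0 · 0 = 0
No assignment yields a value below 0, so this is the minimum.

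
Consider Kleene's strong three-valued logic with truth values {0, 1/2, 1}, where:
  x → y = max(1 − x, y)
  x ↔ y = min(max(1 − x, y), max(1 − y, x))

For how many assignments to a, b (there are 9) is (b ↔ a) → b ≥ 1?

a = 0, b = 0 ↦ 0  <
a = 0, b = 1/2 ↦ 1/2  <
a = 0, b = 1 ↦ 1  ≥
a = 1/2, b = 0 ↦ 1/2  <
a = 1/2, b = 1/2 ↦ 1/2  <
a = 1/2, b = 1 ↦ 1  ≥
a = 1, b = 0 ↦ 1  ≥
a = 1, b = 1/2 ↦ 1/2  <
a = 1, b = 1 ↦ 1  ≥
So 4 of the 9 assignments meet the threshold.

4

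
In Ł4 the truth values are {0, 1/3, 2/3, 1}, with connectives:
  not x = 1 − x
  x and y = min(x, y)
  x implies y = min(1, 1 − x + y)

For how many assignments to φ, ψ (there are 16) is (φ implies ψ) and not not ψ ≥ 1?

φ = 0, ψ = 0 ↦ 0  <
φ = 0, ψ = 1/3 ↦ 1/3  <
φ = 0, ψ = 2/3 ↦ 2/3  <
φ = 0, ψ = 1 ↦ 1  ≥
φ = 1/3, ψ = 0 ↦ 0  <
φ = 1/3, ψ = 1/3 ↦ 1/3  <
φ = 1/3, ψ = 2/3 ↦ 2/3  <
φ = 1/3, ψ = 1 ↦ 1  ≥
φ = 2/3, ψ = 0 ↦ 0  <
φ = 2/3, ψ = 1/3 ↦ 1/3  <
φ = 2/3, ψ = 2/3 ↦ 2/3  <
φ = 2/3, ψ = 1 ↦ 1  ≥
φ = 1, ψ = 0 ↦ 0  <
φ = 1, ψ = 1/3 ↦ 1/3  <
φ = 1, ψ = 2/3 ↦ 2/3  <
φ = 1, ψ = 1 ↦ 1  ≥
So 4 of the 16 assignments meet the threshold.

4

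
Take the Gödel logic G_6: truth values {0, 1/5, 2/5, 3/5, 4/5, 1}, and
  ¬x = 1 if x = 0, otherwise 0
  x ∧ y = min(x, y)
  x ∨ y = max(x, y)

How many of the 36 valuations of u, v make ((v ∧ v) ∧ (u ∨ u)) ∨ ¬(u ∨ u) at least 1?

7

value 1: 7 assignments (counts)
value 4/5: 3 assignments
value 3/5: 5 assignments
value 2/5: 7 assignments
value 1/5: 9 assignments
value 0: 5 assignments
So 7 of the 36 assignments meet the threshold.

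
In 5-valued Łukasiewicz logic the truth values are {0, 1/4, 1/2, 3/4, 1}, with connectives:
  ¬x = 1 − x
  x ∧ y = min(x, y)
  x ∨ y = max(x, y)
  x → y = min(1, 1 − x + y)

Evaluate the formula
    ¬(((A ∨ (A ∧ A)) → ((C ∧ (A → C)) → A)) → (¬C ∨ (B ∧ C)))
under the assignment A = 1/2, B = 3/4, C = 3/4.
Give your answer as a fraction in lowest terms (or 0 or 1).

A ∧ A = 1/2 ∧ 1/2 = 1/2
A ∨ (A ∧ A) = 1/2 ∨ 1/2 = 1/2
A → C = 1/2 → 3/4 = 1
C ∧ (A → C) = 3/4 ∧ 1 = 3/4
(C ∧ (A → C)) → A = 3/4 → 1/2 = 3/4
(A ∨ (A ∧ A)) → ((C ∧ (A → C)) → A) = 1/2 → 3/4 = 1
¬C = ¬3/4 = 1/4
B ∧ C = 3/4 ∧ 3/4 = 3/4
¬C ∨ (B ∧ C) = 1/4 ∨ 3/4 = 3/4
((A ∨ (A ∧ A)) → ((C ∧ (A → C)) → A)) → (¬C ∨ (B ∧ C)) = 1 → 3/4 = 3/4
¬(((A ∨ (A ∧ A)) → ((C ∧ (A → C)) → A)) → (¬C ∨ (B ∧ C))) = ¬3/4 = 1/4

1/4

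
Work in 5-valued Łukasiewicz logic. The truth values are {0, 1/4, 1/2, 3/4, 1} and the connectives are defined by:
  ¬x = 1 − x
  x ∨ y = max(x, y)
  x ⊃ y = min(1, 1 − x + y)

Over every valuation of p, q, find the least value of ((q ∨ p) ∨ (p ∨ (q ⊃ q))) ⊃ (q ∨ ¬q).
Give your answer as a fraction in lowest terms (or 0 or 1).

1/2

Take p = 0, q = 1/2:
q ∨ p = 1/2 ∨ 0 = 1/2
q ⊃ q = 1/2 ⊃ 1/2 = 1
p ∨ (q ⊃ q) = 0 ∨ 1 = 1
(q ∨ p) ∨ (p ∨ (q ⊃ q)) = 1/2 ∨ 1 = 1
¬q = ¬1/2 = 1/2
q ∨ ¬q = 1/2 ∨ 1/2 = 1/2
((q ∨ p) ∨ (p ∨ (q ⊃ q))) ⊃ (q ∨ ¬q) = 1 ⊃ 1/2 = 1/2
No assignment yields a value below 1/2, so this is the minimum.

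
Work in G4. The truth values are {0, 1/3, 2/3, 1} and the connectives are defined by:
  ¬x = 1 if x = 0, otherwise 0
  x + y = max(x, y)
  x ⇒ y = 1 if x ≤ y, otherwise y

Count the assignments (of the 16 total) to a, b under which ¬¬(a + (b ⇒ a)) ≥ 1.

13

a = 0, b = 0 ↦ 1  ≥
a = 0, b = 1/3 ↦ 0  <
a = 0, b = 2/3 ↦ 0  <
a = 0, b = 1 ↦ 0  <
a = 1/3, b = 0 ↦ 1  ≥
a = 1/3, b = 1/3 ↦ 1  ≥
a = 1/3, b = 2/3 ↦ 1  ≥
a = 1/3, b = 1 ↦ 1  ≥
a = 2/3, b = 0 ↦ 1  ≥
a = 2/3, b = 1/3 ↦ 1  ≥
a = 2/3, b = 2/3 ↦ 1  ≥
a = 2/3, b = 1 ↦ 1  ≥
a = 1, b = 0 ↦ 1  ≥
a = 1, b = 1/3 ↦ 1  ≥
a = 1, b = 2/3 ↦ 1  ≥
a = 1, b = 1 ↦ 1  ≥
So 13 of the 16 assignments meet the threshold.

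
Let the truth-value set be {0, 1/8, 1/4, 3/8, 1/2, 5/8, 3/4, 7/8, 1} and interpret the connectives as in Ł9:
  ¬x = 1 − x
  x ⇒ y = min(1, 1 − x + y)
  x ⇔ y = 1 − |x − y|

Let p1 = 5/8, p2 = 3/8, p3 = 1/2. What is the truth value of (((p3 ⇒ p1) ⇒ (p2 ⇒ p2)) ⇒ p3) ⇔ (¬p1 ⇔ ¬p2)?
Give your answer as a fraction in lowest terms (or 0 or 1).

3/4

p3 ⇒ p1 = 1/2 ⇒ 5/8 = 1
p2 ⇒ p2 = 3/8 ⇒ 3/8 = 1
(p3 ⇒ p1) ⇒ (p2 ⇒ p2) = 1 ⇒ 1 = 1
((p3 ⇒ p1) ⇒ (p2 ⇒ p2)) ⇒ p3 = 1 ⇒ 1/2 = 1/2
¬p1 = ¬5/8 = 3/8
¬p2 = ¬3/8 = 5/8
¬p1 ⇔ ¬p2 = 3/8 ⇔ 5/8 = 3/4
(((p3 ⇒ p1) ⇒ (p2 ⇒ p2)) ⇒ p3) ⇔ (¬p1 ⇔ ¬p2) = 1/2 ⇔ 3/4 = 3/4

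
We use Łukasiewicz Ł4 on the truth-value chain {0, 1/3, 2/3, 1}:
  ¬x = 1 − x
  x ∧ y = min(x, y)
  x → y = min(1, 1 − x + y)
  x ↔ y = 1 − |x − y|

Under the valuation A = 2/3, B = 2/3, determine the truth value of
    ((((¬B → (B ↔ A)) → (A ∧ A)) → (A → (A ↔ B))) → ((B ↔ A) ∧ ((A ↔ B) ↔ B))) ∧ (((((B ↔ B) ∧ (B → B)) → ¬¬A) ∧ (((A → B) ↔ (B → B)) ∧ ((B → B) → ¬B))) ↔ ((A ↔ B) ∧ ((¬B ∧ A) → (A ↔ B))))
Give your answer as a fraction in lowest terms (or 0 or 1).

¬B = ¬2/3 = 1/3
B ↔ A = 2/3 ↔ 2/3 = 1
¬B → (B ↔ A) = 1/3 → 1 = 1
A ∧ A = 2/3 ∧ 2/3 = 2/3
(¬B → (B ↔ A)) → (A ∧ A) = 1 → 2/3 = 2/3
A ↔ B = 2/3 ↔ 2/3 = 1
A → (A ↔ B) = 2/3 → 1 = 1
((¬B → (B ↔ A)) → (A ∧ A)) → (A → (A ↔ B)) = 2/3 → 1 = 1
B ↔ A = 2/3 ↔ 2/3 = 1
A ↔ B = 2/3 ↔ 2/3 = 1
(A ↔ B) ↔ B = 1 ↔ 2/3 = 2/3
(B ↔ A) ∧ ((A ↔ B) ↔ B) = 1 ∧ 2/3 = 2/3
(((¬B → (B ↔ A)) → (A ∧ A)) → (A → (A ↔ B))) → ((B ↔ A) ∧ ((A ↔ B) ↔ B)) = 1 → 2/3 = 2/3
B ↔ B = 2/3 ↔ 2/3 = 1
B → B = 2/3 → 2/3 = 1
(B ↔ B) ∧ (B → B) = 1 ∧ 1 = 1
¬A = ¬2/3 = 1/3
¬¬A = ¬1/3 = 2/3
((B ↔ B) ∧ (B → B)) → ¬¬A = 1 → 2/3 = 2/3
A → B = 2/3 → 2/3 = 1
B → B = 2/3 → 2/3 = 1
(A → B) ↔ (B → B) = 1 ↔ 1 = 1
B → B = 2/3 → 2/3 = 1
¬B = ¬2/3 = 1/3
(B → B) → ¬B = 1 → 1/3 = 1/3
((A → B) ↔ (B → B)) ∧ ((B → B) → ¬B) = 1 ∧ 1/3 = 1/3
(((B ↔ B) ∧ (B → B)) → ¬¬A) ∧ (((A → B) ↔ (B → B)) ∧ ((B → B) → ¬B)) = 2/3 ∧ 1/3 = 1/3
A ↔ B = 2/3 ↔ 2/3 = 1
¬B = ¬2/3 = 1/3
¬B ∧ A = 1/3 ∧ 2/3 = 1/3
A ↔ B = 2/3 ↔ 2/3 = 1
(¬B ∧ A) → (A ↔ B) = 1/3 → 1 = 1
(A ↔ B) ∧ ((¬B ∧ A) → (A ↔ B)) = 1 ∧ 1 = 1
((((B ↔ B) ∧ (B → B)) → ¬¬A) ∧ (((A → B) ↔ (B → B)) ∧ ((B → B) → ¬B))) ↔ ((A ↔ B) ∧ ((¬B ∧ A) → (A ↔ B))) = 1/3 ↔ 1 = 1/3
((((¬B → (B ↔ A)) → (A ∧ A)) → (A → (A ↔ B))) → ((B ↔ A) ∧ ((A ↔ B) ↔ B))) ∧ (((((B ↔ B) ∧ (B → B)) → ¬¬A) ∧ (((A → B) ↔ (B → B)) ∧ ((B → B) → ¬B))) ↔ ((A ↔ B) ∧ ((¬B ∧ A) → (A ↔ B)))) = 2/3 ∧ 1/3 = 1/3

1/3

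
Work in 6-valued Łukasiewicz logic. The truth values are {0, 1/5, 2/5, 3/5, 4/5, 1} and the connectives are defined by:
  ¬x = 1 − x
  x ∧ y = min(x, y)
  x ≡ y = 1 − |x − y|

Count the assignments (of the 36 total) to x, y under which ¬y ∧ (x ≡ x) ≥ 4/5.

value 1: 6 assignments (counts)
value 4/5: 6 assignments (counts)
value 3/5: 6 assignments
value 2/5: 6 assignments
value 1/5: 6 assignments
value 0: 6 assignments
So 12 of the 36 assignments meet the threshold.

12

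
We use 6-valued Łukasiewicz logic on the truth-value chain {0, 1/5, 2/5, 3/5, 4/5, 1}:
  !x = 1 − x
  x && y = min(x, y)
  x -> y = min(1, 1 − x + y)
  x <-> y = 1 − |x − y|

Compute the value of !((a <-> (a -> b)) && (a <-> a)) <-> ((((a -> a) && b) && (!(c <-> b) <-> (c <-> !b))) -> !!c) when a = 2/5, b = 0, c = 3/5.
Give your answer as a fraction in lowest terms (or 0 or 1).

a -> b = 2/5 -> 0 = 3/5
a <-> (a -> b) = 2/5 <-> 3/5 = 4/5
a <-> a = 2/5 <-> 2/5 = 1
(a <-> (a -> b)) && (a <-> a) = 4/5 && 1 = 4/5
!((a <-> (a -> b)) && (a <-> a)) = !4/5 = 1/5
a -> a = 2/5 -> 2/5 = 1
(a -> a) && b = 1 && 0 = 0
c <-> b = 3/5 <-> 0 = 2/5
!(c <-> b) = !2/5 = 3/5
!b = !0 = 1
c <-> !b = 3/5 <-> 1 = 3/5
!(c <-> b) <-> (c <-> !b) = 3/5 <-> 3/5 = 1
((a -> a) && b) && (!(c <-> b) <-> (c <-> !b)) = 0 && 1 = 0
!c = !3/5 = 2/5
!!c = !2/5 = 3/5
(((a -> a) && b) && (!(c <-> b) <-> (c <-> !b))) -> !!c = 0 -> 3/5 = 1
!((a <-> (a -> b)) && (a <-> a)) <-> ((((a -> a) && b) && (!(c <-> b) <-> (c <-> !b))) -> !!c) = 1/5 <-> 1 = 1/5

1/5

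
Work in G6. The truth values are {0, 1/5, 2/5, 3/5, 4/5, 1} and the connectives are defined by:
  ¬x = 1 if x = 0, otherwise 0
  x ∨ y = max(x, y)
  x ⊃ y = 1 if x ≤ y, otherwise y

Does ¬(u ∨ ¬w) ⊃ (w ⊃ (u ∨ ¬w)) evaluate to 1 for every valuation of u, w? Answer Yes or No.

Counterexample: take u = 0, w = 1/5.
¬w = ¬1/5 = 0
u ∨ ¬w = 0 ∨ 0 = 0
¬(u ∨ ¬w) = ¬0 = 1
¬w = ¬1/5 = 0
u ∨ ¬w = 0 ∨ 0 = 0
w ⊃ (u ∨ ¬w) = 1/5 ⊃ 0 = 0
¬(u ∨ ¬w) ⊃ (w ⊃ (u ∨ ¬w)) = 1 ⊃ 0 = 0
This gives 0 ≠ 1.

No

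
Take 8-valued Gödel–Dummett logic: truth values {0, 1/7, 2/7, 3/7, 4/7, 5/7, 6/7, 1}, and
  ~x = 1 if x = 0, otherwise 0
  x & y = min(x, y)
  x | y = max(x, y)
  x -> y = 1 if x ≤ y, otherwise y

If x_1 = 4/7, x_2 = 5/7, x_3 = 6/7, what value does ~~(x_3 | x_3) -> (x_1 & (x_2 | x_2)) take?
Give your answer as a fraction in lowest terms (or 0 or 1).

4/7

x_3 | x_3 = 6/7 | 6/7 = 6/7
~(x_3 | x_3) = ~6/7 = 0
~~(x_3 | x_3) = ~0 = 1
x_2 | x_2 = 5/7 | 5/7 = 5/7
x_1 & (x_2 | x_2) = 4/7 & 5/7 = 4/7
~~(x_3 | x_3) -> (x_1 & (x_2 | x_2)) = 1 -> 4/7 = 4/7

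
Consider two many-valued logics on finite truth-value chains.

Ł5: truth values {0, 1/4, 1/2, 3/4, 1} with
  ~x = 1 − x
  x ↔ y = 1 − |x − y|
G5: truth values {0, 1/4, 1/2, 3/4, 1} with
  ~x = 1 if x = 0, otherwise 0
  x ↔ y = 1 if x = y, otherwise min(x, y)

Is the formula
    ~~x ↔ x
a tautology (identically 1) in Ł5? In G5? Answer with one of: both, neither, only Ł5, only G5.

only Ł5

In Ł5: every assignment gives 1 — tautology.
In G5: at x = 1/4 the value is 1/4 — not a tautology.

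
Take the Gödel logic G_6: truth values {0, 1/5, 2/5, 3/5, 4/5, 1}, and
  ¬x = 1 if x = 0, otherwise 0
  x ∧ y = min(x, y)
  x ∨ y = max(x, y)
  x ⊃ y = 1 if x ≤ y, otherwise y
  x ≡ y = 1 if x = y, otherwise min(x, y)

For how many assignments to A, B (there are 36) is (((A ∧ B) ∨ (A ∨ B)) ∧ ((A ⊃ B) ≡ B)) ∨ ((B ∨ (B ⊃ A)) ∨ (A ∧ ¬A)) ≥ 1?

value 1: 26 assignments (counts)
value 4/5: 4 assignments
value 3/5: 3 assignments
value 2/5: 2 assignments
value 1/5: 1 assignment
So 26 of the 36 assignments meet the threshold.

26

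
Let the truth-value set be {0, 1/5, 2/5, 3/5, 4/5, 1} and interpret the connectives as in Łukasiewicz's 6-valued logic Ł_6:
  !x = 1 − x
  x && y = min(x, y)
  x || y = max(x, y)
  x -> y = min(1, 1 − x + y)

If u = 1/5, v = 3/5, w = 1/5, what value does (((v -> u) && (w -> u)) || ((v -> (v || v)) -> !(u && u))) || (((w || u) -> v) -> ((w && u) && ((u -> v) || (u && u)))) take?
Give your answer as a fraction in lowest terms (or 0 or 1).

v -> u = 3/5 -> 1/5 = 3/5
w -> u = 1/5 -> 1/5 = 1
(v -> u) && (w -> u) = 3/5 && 1 = 3/5
v || v = 3/5 || 3/5 = 3/5
v -> (v || v) = 3/5 -> 3/5 = 1
u && u = 1/5 && 1/5 = 1/5
!(u && u) = !1/5 = 4/5
(v -> (v || v)) -> !(u && u) = 1 -> 4/5 = 4/5
((v -> u) && (w -> u)) || ((v -> (v || v)) -> !(u && u)) = 3/5 || 4/5 = 4/5
w || u = 1/5 || 1/5 = 1/5
(w || u) -> v = 1/5 -> 3/5 = 1
w && u = 1/5 && 1/5 = 1/5
u -> v = 1/5 -> 3/5 = 1
u && u = 1/5 && 1/5 = 1/5
(u -> v) || (u && u) = 1 || 1/5 = 1
(w && u) && ((u -> v) || (u && u)) = 1/5 && 1 = 1/5
((w || u) -> v) -> ((w && u) && ((u -> v) || (u && u))) = 1 -> 1/5 = 1/5
(((v -> u) && (w -> u)) || ((v -> (v || v)) -> !(u && u))) || (((w || u) -> v) -> ((w && u) && ((u -> v) || (u && u)))) = 4/5 || 1/5 = 4/5

4/5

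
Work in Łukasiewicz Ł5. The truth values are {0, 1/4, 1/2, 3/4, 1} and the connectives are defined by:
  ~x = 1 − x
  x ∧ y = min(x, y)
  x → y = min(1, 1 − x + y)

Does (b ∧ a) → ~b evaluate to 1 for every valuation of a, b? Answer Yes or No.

Counterexample: take a = 1/4, b = 1.
b ∧ a = 1 ∧ 1/4 = 1/4
~b = ~1 = 0
(b ∧ a) → ~b = 1/4 → 0 = 3/4
This gives 3/4 ≠ 1.

No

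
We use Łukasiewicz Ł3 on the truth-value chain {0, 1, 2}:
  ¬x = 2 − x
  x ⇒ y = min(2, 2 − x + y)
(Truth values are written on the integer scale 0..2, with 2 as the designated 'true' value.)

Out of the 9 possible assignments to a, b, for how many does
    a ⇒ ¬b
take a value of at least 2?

a = 0, b = 0 ↦ 2  ≥
a = 0, b = 1 ↦ 2  ≥
a = 0, b = 2 ↦ 2  ≥
a = 1, b = 0 ↦ 2  ≥
a = 1, b = 1 ↦ 2  ≥
a = 1, b = 2 ↦ 1  <
a = 2, b = 0 ↦ 2  ≥
a = 2, b = 1 ↦ 1  <
a = 2, b = 2 ↦ 0  <
So 6 of the 9 assignments meet the threshold.

6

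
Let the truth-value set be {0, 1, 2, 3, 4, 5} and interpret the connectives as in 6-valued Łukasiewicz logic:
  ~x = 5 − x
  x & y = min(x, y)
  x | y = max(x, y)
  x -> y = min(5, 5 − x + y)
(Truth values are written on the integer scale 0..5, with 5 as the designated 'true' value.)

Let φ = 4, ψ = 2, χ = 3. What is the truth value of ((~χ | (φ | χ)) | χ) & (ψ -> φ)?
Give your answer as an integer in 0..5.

~χ = ~3 = 2
φ | χ = 4 | 3 = 4
~χ | (φ | χ) = 2 | 4 = 4
(~χ | (φ | χ)) | χ = 4 | 3 = 4
ψ -> φ = 2 -> 4 = 5
((~χ | (φ | χ)) | χ) & (ψ -> φ) = 4 & 5 = 4

4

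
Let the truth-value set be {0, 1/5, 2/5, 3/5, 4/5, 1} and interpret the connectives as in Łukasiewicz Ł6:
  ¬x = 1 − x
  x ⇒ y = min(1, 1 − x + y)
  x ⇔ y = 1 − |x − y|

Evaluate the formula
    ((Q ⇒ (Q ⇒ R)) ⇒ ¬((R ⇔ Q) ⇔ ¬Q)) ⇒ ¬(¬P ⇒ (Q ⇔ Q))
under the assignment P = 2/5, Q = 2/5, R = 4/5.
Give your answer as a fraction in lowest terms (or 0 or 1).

1

Q ⇒ R = 2/5 ⇒ 4/5 = 1
Q ⇒ (Q ⇒ R) = 2/5 ⇒ 1 = 1
R ⇔ Q = 4/5 ⇔ 2/5 = 3/5
¬Q = ¬2/5 = 3/5
(R ⇔ Q) ⇔ ¬Q = 3/5 ⇔ 3/5 = 1
¬((R ⇔ Q) ⇔ ¬Q) = ¬1 = 0
(Q ⇒ (Q ⇒ R)) ⇒ ¬((R ⇔ Q) ⇔ ¬Q) = 1 ⇒ 0 = 0
¬P = ¬2/5 = 3/5
Q ⇔ Q = 2/5 ⇔ 2/5 = 1
¬P ⇒ (Q ⇔ Q) = 3/5 ⇒ 1 = 1
¬(¬P ⇒ (Q ⇔ Q)) = ¬1 = 0
((Q ⇒ (Q ⇒ R)) ⇒ ¬((R ⇔ Q) ⇔ ¬Q)) ⇒ ¬(¬P ⇒ (Q ⇔ Q)) = 0 ⇒ 0 = 1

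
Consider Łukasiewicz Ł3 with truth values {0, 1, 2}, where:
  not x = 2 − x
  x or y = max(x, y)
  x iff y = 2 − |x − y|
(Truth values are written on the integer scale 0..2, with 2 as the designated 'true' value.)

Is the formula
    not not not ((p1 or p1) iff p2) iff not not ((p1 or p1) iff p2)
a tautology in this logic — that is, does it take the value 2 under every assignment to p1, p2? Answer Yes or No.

Counterexample: take p1 = 0, p2 = 0.
p1 or p1 = 0 or 0 = 0
(p1 or p1) iff p2 = 0 iff 0 = 2
not ((p1 or p1) iff p2) = not 2 = 0
not not ((p1 or p1) iff p2) = not 0 = 2
not not not ((p1 or p1) iff p2) = not 2 = 0
not not ((p1 or p1) iff p2) = not 0 = 2
not not not ((p1 or p1) iff p2) iff not not ((p1 or p1) iff p2) = 0 iff 2 = 0
This gives 0 ≠ 2.

No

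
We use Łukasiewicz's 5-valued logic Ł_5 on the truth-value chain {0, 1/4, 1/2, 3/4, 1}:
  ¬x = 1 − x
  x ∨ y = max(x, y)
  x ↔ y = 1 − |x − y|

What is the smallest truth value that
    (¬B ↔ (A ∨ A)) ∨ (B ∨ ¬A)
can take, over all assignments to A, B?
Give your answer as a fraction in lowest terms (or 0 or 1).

Take A = 1/2, B = 0:
¬B = ¬0 = 1
A ∨ A = 1/2 ∨ 1/2 = 1/2
¬B ↔ (A ∨ A) = 1 ↔ 1/2 = 1/2
¬A = ¬1/2 = 1/2
B ∨ ¬A = 0 ∨ 1/2 = 1/2
(¬B ↔ (A ∨ A)) ∨ (B ∨ ¬A) = 1/2 ∨ 1/2 = 1/2
No assignment yields a value below 1/2, so this is the minimum.

1/2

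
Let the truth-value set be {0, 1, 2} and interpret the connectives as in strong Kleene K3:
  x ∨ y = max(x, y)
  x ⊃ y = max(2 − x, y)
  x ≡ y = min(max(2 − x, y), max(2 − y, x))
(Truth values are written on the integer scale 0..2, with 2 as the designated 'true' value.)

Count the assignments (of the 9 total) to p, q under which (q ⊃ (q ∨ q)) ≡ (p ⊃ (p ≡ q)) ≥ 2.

3

p = 0, q = 0 ↦ 2  ≥
p = 0, q = 1 ↦ 1  <
p = 0, q = 2 ↦ 2  ≥
p = 1, q = 0 ↦ 1  <
p = 1, q = 1 ↦ 1  <
p = 1, q = 2 ↦ 1  <
p = 2, q = 0 ↦ 0  <
p = 2, q = 1 ↦ 1  <
p = 2, q = 2 ↦ 2  ≥
So 3 of the 9 assignments meet the threshold.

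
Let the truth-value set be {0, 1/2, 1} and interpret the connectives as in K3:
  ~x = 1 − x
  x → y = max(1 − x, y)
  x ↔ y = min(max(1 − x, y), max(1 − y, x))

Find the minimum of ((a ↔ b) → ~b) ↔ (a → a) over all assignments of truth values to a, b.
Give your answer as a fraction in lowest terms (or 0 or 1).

0

Take a = 1, b = 1:
a ↔ b = 1 ↔ 1 = 1
~b = ~1 = 0
(a ↔ b) → ~b = 1 → 0 = 0
a → a = 1 → 1 = 1
((a ↔ b) → ~b) ↔ (a → a) = 0 ↔ 1 = 0
No assignment yields a value below 0, so this is the minimum.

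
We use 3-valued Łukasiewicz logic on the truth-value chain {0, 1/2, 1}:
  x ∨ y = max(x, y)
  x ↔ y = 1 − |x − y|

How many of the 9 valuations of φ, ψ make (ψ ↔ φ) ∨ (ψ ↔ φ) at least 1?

φ = 0, ψ = 0 ↦ 1  ≥
φ = 0, ψ = 1/2 ↦ 1/2  <
φ = 0, ψ = 1 ↦ 0  <
φ = 1/2, ψ = 0 ↦ 1/2  <
φ = 1/2, ψ = 1/2 ↦ 1  ≥
φ = 1/2, ψ = 1 ↦ 1/2  <
φ = 1, ψ = 0 ↦ 0  <
φ = 1, ψ = 1/2 ↦ 1/2  <
φ = 1, ψ = 1 ↦ 1  ≥
So 3 of the 9 assignments meet the threshold.

3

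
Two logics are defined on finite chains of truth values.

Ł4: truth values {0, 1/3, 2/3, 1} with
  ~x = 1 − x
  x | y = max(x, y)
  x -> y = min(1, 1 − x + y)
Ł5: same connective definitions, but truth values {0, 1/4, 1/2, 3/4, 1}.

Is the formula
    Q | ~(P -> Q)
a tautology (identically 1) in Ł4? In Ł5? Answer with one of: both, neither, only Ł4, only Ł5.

In Ł4: at P = 0, Q = 0 the value is 0 — not a tautology.
In Ł5: at P = 0, Q = 0 the value is 0 — not a tautology.

neither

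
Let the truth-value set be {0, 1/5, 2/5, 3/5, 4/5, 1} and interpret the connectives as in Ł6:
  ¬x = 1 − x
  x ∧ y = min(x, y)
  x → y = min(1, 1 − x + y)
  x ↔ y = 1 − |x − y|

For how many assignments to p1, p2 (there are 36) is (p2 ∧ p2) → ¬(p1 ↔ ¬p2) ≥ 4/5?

value 1: 17 assignments (counts)
value 4/5: 7 assignments (counts)
value 3/5: 5 assignments
value 2/5: 4 assignments
value 1/5: 2 assignments
value 0: 1 assignment
So 24 of the 36 assignments meet the threshold.

24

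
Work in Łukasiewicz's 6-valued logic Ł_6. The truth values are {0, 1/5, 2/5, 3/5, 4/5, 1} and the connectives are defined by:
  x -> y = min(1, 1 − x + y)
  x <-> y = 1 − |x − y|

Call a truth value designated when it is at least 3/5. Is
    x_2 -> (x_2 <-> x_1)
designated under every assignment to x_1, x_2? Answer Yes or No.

Counterexample: take x_1 = 0, x_2 = 4/5.
x_2 <-> x_1 = 4/5 <-> 0 = 1/5
x_2 -> (x_2 <-> x_1) = 4/5 -> 1/5 = 2/5
This gives 2/5, which is below 3/5.

No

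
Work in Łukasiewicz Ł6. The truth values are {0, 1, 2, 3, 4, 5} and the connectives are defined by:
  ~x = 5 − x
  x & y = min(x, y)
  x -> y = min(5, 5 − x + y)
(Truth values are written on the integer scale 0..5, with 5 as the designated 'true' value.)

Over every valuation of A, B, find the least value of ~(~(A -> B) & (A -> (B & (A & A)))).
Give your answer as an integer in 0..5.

3

Take A = 2, B = 0:
A -> B = 2 -> 0 = 3
~(A -> B) = ~3 = 2
A & A = 2 & 2 = 2
B & (A & A) = 0 & 2 = 0
A -> (B & (A & A)) = 2 -> 0 = 3
~(A -> B) & (A -> (B & (A & A))) = 2 & 3 = 2
~(~(A -> B) & (A -> (B & (A & A)))) = ~2 = 3
No assignment yields a value below 3, so this is the minimum.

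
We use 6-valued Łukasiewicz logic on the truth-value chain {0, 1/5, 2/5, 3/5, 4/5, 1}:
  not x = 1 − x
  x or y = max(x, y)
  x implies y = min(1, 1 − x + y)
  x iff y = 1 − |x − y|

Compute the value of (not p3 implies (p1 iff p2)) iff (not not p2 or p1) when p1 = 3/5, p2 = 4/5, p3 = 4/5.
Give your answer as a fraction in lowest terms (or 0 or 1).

not p3 = not 4/5 = 1/5
p1 iff p2 = 3/5 iff 4/5 = 4/5
not p3 implies (p1 iff p2) = 1/5 implies 4/5 = 1
not p2 = not 4/5 = 1/5
not not p2 = not 1/5 = 4/5
not not p2 or p1 = 4/5 or 3/5 = 4/5
(not p3 implies (p1 iff p2)) iff (not not p2 or p1) = 1 iff 4/5 = 4/5

4/5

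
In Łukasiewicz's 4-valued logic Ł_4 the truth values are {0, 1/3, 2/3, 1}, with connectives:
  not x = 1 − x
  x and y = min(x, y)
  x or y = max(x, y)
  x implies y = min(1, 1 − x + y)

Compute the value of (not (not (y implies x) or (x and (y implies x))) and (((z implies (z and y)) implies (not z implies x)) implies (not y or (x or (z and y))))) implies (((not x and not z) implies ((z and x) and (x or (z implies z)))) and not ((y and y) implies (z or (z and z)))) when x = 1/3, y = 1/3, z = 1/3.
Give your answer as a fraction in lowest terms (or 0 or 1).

1/3

y implies x = 1/3 implies 1/3 = 1
not (y implies x) = not 1 = 0
y implies x = 1/3 implies 1/3 = 1
x and (y implies x) = 1/3 and 1 = 1/3
not (y implies x) or (x and (y implies x)) = 0 or 1/3 = 1/3
not (not (y implies x) or (x and (y implies x))) = not 1/3 = 2/3
z and y = 1/3 and 1/3 = 1/3
z implies (z and y) = 1/3 implies 1/3 = 1
not z = not 1/3 = 2/3
not z implies x = 2/3 implies 1/3 = 2/3
(z implies (z and y)) implies (not z implies x) = 1 implies 2/3 = 2/3
not y = not 1/3 = 2/3
z and y = 1/3 and 1/3 = 1/3
x or (z and y) = 1/3 or 1/3 = 1/3
not y or (x or (z and y)) = 2/3 or 1/3 = 2/3
((z implies (z and y)) implies (not z implies x)) implies (not y or (x or (z and y))) = 2/3 implies 2/3 = 1
not (not (y implies x) or (x and (y implies x))) and (((z implies (z and y)) implies (not z implies x)) implies (not y or (x or (z and y)))) = 2/3 and 1 = 2/3
not x = not 1/3 = 2/3
not z = not 1/3 = 2/3
not x and not z = 2/3 and 2/3 = 2/3
z and x = 1/3 and 1/3 = 1/3
z implies z = 1/3 implies 1/3 = 1
x or (z implies z) = 1/3 or 1 = 1
(z and x) and (x or (z implies z)) = 1/3 and 1 = 1/3
(not x and not z) implies ((z and x) and (x or (z implies z))) = 2/3 implies 1/3 = 2/3
y and y = 1/3 and 1/3 = 1/3
z and z = 1/3 and 1/3 = 1/3
z or (z and z) = 1/3 or 1/3 = 1/3
(y and y) implies (z or (z and z)) = 1/3 implies 1/3 = 1
not ((y and y) implies (z or (z and z))) = not 1 = 0
((not x and not z) implies ((z and x) and (x or (z implies z)))) and not ((y and y) implies (z or (z and z))) = 2/3 and 0 = 0
(not (not (y implies x) or (x and (y implies x))) and (((z implies (z and y)) implies (not z implies x)) implies (not y or (x or (z and y))))) implies (((not x and not z) implies ((z and x) and (x or (z implies z)))) and not ((y and y) implies (z or (z and z)))) = 2/3 implies 0 = 1/3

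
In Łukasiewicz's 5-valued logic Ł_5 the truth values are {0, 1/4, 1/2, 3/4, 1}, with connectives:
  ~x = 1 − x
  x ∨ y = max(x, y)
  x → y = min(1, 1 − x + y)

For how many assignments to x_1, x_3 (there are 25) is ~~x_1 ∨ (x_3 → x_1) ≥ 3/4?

19

value 1: 15 assignments (counts)
value 3/4: 4 assignments (counts)
value 1/2: 3 assignments
value 1/4: 2 assignments
value 0: 1 assignment
So 19 of the 25 assignments meet the threshold.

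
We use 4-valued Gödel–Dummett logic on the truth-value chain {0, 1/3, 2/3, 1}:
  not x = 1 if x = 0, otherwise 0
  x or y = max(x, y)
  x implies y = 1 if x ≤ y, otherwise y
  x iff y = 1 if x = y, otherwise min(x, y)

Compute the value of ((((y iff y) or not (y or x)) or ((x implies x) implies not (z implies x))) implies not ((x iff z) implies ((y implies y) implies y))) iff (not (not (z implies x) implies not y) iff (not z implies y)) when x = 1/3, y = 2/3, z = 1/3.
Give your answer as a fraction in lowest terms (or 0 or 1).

1

y iff y = 2/3 iff 2/3 = 1
y or x = 2/3 or 1/3 = 2/3
not (y or x) = not 2/3 = 0
(y iff y) or not (y or x) = 1 or 0 = 1
x implies x = 1/3 implies 1/3 = 1
z implies x = 1/3 implies 1/3 = 1
not (z implies x) = not 1 = 0
(x implies x) implies not (z implies x) = 1 implies 0 = 0
((y iff y) or not (y or x)) or ((x implies x) implies not (z implies x)) = 1 or 0 = 1
x iff z = 1/3 iff 1/3 = 1
y implies y = 2/3 implies 2/3 = 1
(y implies y) implies y = 1 implies 2/3 = 2/3
(x iff z) implies ((y implies y) implies y) = 1 implies 2/3 = 2/3
not ((x iff z) implies ((y implies y) implies y)) = not 2/3 = 0
(((y iff y) or not (y or x)) or ((x implies x) implies not (z implies x))) implies not ((x iff z) implies ((y implies y) implies y)) = 1 implies 0 = 0
z implies x = 1/3 implies 1/3 = 1
not (z implies x) = not 1 = 0
not y = not 2/3 = 0
not (z implies x) implies not y = 0 implies 0 = 1
not (not (z implies x) implies not y) = not 1 = 0
not z = not 1/3 = 0
not z implies y = 0 implies 2/3 = 1
not (not (z implies x) implies not y) iff (not z implies y) = 0 iff 1 = 0
((((y iff y) or not (y or x)) or ((x implies x) implies not (z implies x))) implies not ((x iff z) implies ((y implies y) implies y))) iff (not (not (z implies x) implies not y) iff (not z implies y)) = 0 iff 0 = 1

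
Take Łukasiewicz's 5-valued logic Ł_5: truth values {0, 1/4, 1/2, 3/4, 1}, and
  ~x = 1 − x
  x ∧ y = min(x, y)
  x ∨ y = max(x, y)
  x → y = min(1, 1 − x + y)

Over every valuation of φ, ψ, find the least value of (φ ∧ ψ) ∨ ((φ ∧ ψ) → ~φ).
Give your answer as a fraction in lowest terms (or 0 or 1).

Take φ = 1, ψ = 1/2:
φ ∧ ψ = 1 ∧ 1/2 = 1/2
φ ∧ ψ = 1 ∧ 1/2 = 1/2
~φ = ~1 = 0
(φ ∧ ψ) → ~φ = 1/2 → 0 = 1/2
(φ ∧ ψ) ∨ ((φ ∧ ψ) → ~φ) = 1/2 ∨ 1/2 = 1/2
No assignment yields a value below 1/2, so this is the minimum.

1/2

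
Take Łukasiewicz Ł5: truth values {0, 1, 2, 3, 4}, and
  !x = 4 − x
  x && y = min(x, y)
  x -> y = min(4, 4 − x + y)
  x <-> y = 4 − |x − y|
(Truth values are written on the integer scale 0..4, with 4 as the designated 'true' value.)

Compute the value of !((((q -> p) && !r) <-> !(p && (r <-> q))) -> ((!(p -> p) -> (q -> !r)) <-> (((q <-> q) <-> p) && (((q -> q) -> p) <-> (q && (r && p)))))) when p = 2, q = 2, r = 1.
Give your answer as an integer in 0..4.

q -> p = 2 -> 2 = 4
!r = !1 = 3
(q -> p) && !r = 4 && 3 = 3
r <-> q = 1 <-> 2 = 3
p && (r <-> q) = 2 && 3 = 2
!(p && (r <-> q)) = !2 = 2
((q -> p) && !r) <-> !(p && (r <-> q)) = 3 <-> 2 = 3
p -> p = 2 -> 2 = 4
!(p -> p) = !4 = 0
!r = !1 = 3
q -> !r = 2 -> 3 = 4
!(p -> p) -> (q -> !r) = 0 -> 4 = 4
q <-> q = 2 <-> 2 = 4
(q <-> q) <-> p = 4 <-> 2 = 2
q -> q = 2 -> 2 = 4
(q -> q) -> p = 4 -> 2 = 2
r && p = 1 && 2 = 1
q && (r && p) = 2 && 1 = 1
((q -> q) -> p) <-> (q && (r && p)) = 2 <-> 1 = 3
((q <-> q) <-> p) && (((q -> q) -> p) <-> (q && (r && p))) = 2 && 3 = 2
(!(p -> p) -> (q -> !r)) <-> (((q <-> q) <-> p) && (((q -> q) -> p) <-> (q && (r && p)))) = 4 <-> 2 = 2
(((q -> p) && !r) <-> !(p && (r <-> q))) -> ((!(p -> p) -> (q -> !r)) <-> (((q <-> q) <-> p) && (((q -> q) -> p) <-> (q && (r && p))))) = 3 -> 2 = 3
!((((q -> p) && !r) <-> !(p && (r <-> q))) -> ((!(p -> p) -> (q -> !r)) <-> (((q <-> q) <-> p) && (((q -> q) -> p) <-> (q && (r && p)))))) = !3 = 1

1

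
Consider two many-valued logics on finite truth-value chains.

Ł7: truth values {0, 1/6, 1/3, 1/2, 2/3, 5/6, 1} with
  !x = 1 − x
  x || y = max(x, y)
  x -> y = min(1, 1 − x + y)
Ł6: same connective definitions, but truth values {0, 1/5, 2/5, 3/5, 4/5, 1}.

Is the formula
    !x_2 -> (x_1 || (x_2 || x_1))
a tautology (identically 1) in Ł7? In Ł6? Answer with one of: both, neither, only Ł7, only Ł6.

neither

In Ł7: at x_1 = 0, x_2 = 0 the value is 0 — not a tautology.
In Ł6: at x_1 = 0, x_2 = 0 the value is 0 — not a tautology.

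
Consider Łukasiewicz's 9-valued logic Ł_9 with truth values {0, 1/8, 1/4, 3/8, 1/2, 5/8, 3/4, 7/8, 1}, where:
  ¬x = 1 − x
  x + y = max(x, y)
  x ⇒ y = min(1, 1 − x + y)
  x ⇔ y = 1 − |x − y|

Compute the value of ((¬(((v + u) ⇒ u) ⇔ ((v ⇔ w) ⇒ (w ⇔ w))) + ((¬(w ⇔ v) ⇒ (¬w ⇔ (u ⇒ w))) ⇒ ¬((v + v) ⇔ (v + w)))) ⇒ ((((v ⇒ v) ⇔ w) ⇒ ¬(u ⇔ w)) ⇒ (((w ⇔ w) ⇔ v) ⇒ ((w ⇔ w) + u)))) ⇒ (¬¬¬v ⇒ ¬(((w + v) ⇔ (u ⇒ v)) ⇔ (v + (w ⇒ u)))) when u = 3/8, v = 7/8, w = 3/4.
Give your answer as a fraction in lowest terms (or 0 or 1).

v + u = 7/8 + 3/8 = 7/8
(v + u) ⇒ u = 7/8 ⇒ 3/8 = 1/2
v ⇔ w = 7/8 ⇔ 3/4 = 7/8
w ⇔ w = 3/4 ⇔ 3/4 = 1
(v ⇔ w) ⇒ (w ⇔ w) = 7/8 ⇒ 1 = 1
((v + u) ⇒ u) ⇔ ((v ⇔ w) ⇒ (w ⇔ w)) = 1/2 ⇔ 1 = 1/2
¬(((v + u) ⇒ u) ⇔ ((v ⇔ w) ⇒ (w ⇔ w))) = ¬1/2 = 1/2
w ⇔ v = 3/4 ⇔ 7/8 = 7/8
¬(w ⇔ v) = ¬7/8 = 1/8
¬w = ¬3/4 = 1/4
u ⇒ w = 3/8 ⇒ 3/4 = 1
¬w ⇔ (u ⇒ w) = 1/4 ⇔ 1 = 1/4
¬(w ⇔ v) ⇒ (¬w ⇔ (u ⇒ w)) = 1/8 ⇒ 1/4 = 1
v + v = 7/8 + 7/8 = 7/8
v + w = 7/8 + 3/4 = 7/8
(v + v) ⇔ (v + w) = 7/8 ⇔ 7/8 = 1
¬((v + v) ⇔ (v + w)) = ¬1 = 0
(¬(w ⇔ v) ⇒ (¬w ⇔ (u ⇒ w))) ⇒ ¬((v + v) ⇔ (v + w)) = 1 ⇒ 0 = 0
¬(((v + u) ⇒ u) ⇔ ((v ⇔ w) ⇒ (w ⇔ w))) + ((¬(w ⇔ v) ⇒ (¬w ⇔ (u ⇒ w))) ⇒ ¬((v + v) ⇔ (v + w))) = 1/2 + 0 = 1/2
v ⇒ v = 7/8 ⇒ 7/8 = 1
(v ⇒ v) ⇔ w = 1 ⇔ 3/4 = 3/4
u ⇔ w = 3/8 ⇔ 3/4 = 5/8
¬(u ⇔ w) = ¬5/8 = 3/8
((v ⇒ v) ⇔ w) ⇒ ¬(u ⇔ w) = 3/4 ⇒ 3/8 = 5/8
w ⇔ w = 3/4 ⇔ 3/4 = 1
(w ⇔ w) ⇔ v = 1 ⇔ 7/8 = 7/8
w ⇔ w = 3/4 ⇔ 3/4 = 1
(w ⇔ w) + u = 1 + 3/8 = 1
((w ⇔ w) ⇔ v) ⇒ ((w ⇔ w) + u) = 7/8 ⇒ 1 = 1
(((v ⇒ v) ⇔ w) ⇒ ¬(u ⇔ w)) ⇒ (((w ⇔ w) ⇔ v) ⇒ ((w ⇔ w) + u)) = 5/8 ⇒ 1 = 1
(¬(((v + u) ⇒ u) ⇔ ((v ⇔ w) ⇒ (w ⇔ w))) + ((¬(w ⇔ v) ⇒ (¬w ⇔ (u ⇒ w))) ⇒ ¬((v + v) ⇔ (v + w)))) ⇒ ((((v ⇒ v) ⇔ w) ⇒ ¬(u ⇔ w)) ⇒ (((w ⇔ w) ⇔ v) ⇒ ((w ⇔ w) + u))) = 1/2 ⇒ 1 = 1
¬v = ¬7/8 = 1/8
¬¬v = ¬1/8 = 7/8
¬¬¬v = ¬7/8 = 1/8
w + v = 3/4 + 7/8 = 7/8
u ⇒ v = 3/8 ⇒ 7/8 = 1
(w + v) ⇔ (u ⇒ v) = 7/8 ⇔ 1 = 7/8
w ⇒ u = 3/4 ⇒ 3/8 = 5/8
v + (w ⇒ u) = 7/8 + 5/8 = 7/8
((w + v) ⇔ (u ⇒ v)) ⇔ (v + (w ⇒ u)) = 7/8 ⇔ 7/8 = 1
¬(((w + v) ⇔ (u ⇒ v)) ⇔ (v + (w ⇒ u))) = ¬1 = 0
¬¬¬v ⇒ ¬(((w + v) ⇔ (u ⇒ v)) ⇔ (v + (w ⇒ u))) = 1/8 ⇒ 0 = 7/8
((¬(((v + u) ⇒ u) ⇔ ((v ⇔ w) ⇒ (w ⇔ w))) + ((¬(w ⇔ v) ⇒ (¬w ⇔ (u ⇒ w))) ⇒ ¬((v + v) ⇔ (v + w)))) ⇒ ((((v ⇒ v) ⇔ w) ⇒ ¬(u ⇔ w)) ⇒ (((w ⇔ w) ⇔ v) ⇒ ((w ⇔ w) + u)))) ⇒ (¬¬¬v ⇒ ¬(((w + v) ⇔ (u ⇒ v)) ⇔ (v + (w ⇒ u)))) = 1 ⇒ 7/8 = 7/8

7/8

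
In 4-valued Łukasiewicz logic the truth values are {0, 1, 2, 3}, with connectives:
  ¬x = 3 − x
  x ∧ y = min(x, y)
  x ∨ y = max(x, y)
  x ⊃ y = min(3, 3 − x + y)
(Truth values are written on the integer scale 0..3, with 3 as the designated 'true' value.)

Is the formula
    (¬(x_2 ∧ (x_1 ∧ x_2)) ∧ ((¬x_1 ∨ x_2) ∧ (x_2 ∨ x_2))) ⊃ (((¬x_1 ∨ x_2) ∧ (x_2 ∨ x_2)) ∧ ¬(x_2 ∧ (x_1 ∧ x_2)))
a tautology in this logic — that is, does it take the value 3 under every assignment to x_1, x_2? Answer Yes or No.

Yes

x_1 = 0, x_2 = 0 ↦ 3
x_1 = 0, x_2 = 1 ↦ 3
x_1 = 0, x_2 = 2 ↦ 3
x_1 = 0, x_2 = 3 ↦ 3
x_1 = 1, x_2 = 0 ↦ 3
x_1 = 1, x_2 = 1 ↦ 3
x_1 = 1, x_2 = 2 ↦ 3
x_1 = 1, x_2 = 3 ↦ 3
x_1 = 2, x_2 = 0 ↦ 3
x_1 = 2, x_2 = 1 ↦ 3
x_1 = 2, x_2 = 2 ↦ 3
x_1 = 2, x_2 = 3 ↦ 3
x_1 = 3, x_2 = 0 ↦ 3
x_1 = 3, x_2 = 1 ↦ 3
x_1 = 3, x_2 = 2 ↦ 3
x_1 = 3, x_2 = 3 ↦ 3
Every assignment gives a value ≥ 3.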